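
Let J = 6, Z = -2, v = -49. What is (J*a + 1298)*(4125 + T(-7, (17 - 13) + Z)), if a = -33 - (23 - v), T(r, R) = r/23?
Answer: 63371824/23 ≈ 2.7553e+6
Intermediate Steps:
T(r, R) = r/23 (T(r, R) = r*(1/23) = r/23)
a = -105 (a = -33 - (23 - 1*(-49)) = -33 - (23 + 49) = -33 - 1*72 = -33 - 72 = -105)
(J*a + 1298)*(4125 + T(-7, (17 - 13) + Z)) = (6*(-105) + 1298)*(4125 + (1/23)*(-7)) = (-630 + 1298)*(4125 - 7/23) = 668*(94868/23) = 63371824/23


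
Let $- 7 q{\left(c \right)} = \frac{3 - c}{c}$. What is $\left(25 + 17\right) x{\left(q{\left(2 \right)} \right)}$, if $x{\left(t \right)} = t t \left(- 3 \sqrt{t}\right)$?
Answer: $- \frac{9 i \sqrt{14}}{196} \approx - 0.17181 i$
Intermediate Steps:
$q{\left(c \right)} = - \frac{3 - c}{7 c}$ ($q{\left(c \right)} = - \frac{\left(3 - c\right) \frac{1}{c}}{7} = - \frac{\frac{1}{c} \left(3 - c\right)}{7} = - \frac{3 - c}{7 c}$)
$x{\left(t \right)} = - 3 t^{\frac{5}{2}}$ ($x{\left(t \right)} = t^{2} \left(- 3 \sqrt{t}\right) = - 3 t^{\frac{5}{2}}$)
$\left(25 + 17\right) x{\left(q{\left(2 \right)} \right)} = \left(25 + 17\right) \left(- 3 \left(\frac{-3 + 2}{7 \cdot 2}\right)^{\frac{5}{2}}\right) = 42 \left(- 3 \left(\frac{1}{7} \cdot \frac{1}{2} \left(-1\right)\right)^{\frac{5}{2}}\right) = 42 \left(- 3 \left(- \frac{1}{14}\right)^{\frac{5}{2}}\right) = 42 \left(- 3 \frac{i \sqrt{14}}{2744}\right) = 42 \left(- \frac{3 i \sqrt{14}}{2744}\right) = - \frac{9 i \sqrt{14}}{196}$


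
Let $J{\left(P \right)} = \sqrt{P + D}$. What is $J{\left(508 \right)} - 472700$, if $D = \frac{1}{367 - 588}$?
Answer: $-472700 + \frac{\sqrt{24811007}}{221} \approx -4.7268 \cdot 10^{5}$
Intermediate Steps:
$D = - \frac{1}{221}$ ($D = \frac{1}{-221} = - \frac{1}{221} \approx -0.0045249$)
$J{\left(P \right)} = \sqrt{- \frac{1}{221} + P}$ ($J{\left(P \right)} = \sqrt{P - \frac{1}{221}} = \sqrt{- \frac{1}{221} + P}$)
$J{\left(508 \right)} - 472700 = \frac{\sqrt{-221 + 48841 \cdot 508}}{221} - 472700 = \frac{\sqrt{-221 + 24811228}}{221} - 472700 = \frac{\sqrt{24811007}}{221} - 472700 = -472700 + \frac{\sqrt{24811007}}{221}$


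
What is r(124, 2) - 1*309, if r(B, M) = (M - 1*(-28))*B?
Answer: 3411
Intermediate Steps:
r(B, M) = B*(28 + M) (r(B, M) = (M + 28)*B = (28 + M)*B = B*(28 + M))
r(124, 2) - 1*309 = 124*(28 + 2) - 1*309 = 124*30 - 309 = 3720 - 309 = 3411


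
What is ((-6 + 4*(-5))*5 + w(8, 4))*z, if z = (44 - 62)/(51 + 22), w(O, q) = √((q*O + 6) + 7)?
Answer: 2340/73 - 54*√5/73 ≈ 30.401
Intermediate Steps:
w(O, q) = √(13 + O*q) (w(O, q) = √((O*q + 6) + 7) = √((6 + O*q) + 7) = √(13 + O*q))
z = -18/73 ≈ -0.24658
((-6 + 4*(-5))*5 + w(8, 4))*z = ((-6 + 4*(-5))*5 + √(13 + 8*4))*(-18/73) = ((-6 - 20)*5 + √(13 + 32))*(-18/73) = (-26*5 + √45)*(-18/73) = (-130 + 3*√5)*(-18/73) = 2340/73 - 54*√5/73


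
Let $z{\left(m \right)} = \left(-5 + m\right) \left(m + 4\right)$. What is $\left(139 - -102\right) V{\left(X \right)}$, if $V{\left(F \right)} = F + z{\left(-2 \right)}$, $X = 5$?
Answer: $-2169$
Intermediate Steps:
$z{\left(m \right)} = \left(-5 + m\right) \left(4 + m\right)$
$V{\left(F \right)} = -14 + F$ ($V{\left(F \right)} = F - \left(18 - 4\right) = F + \left(-20 + 4 + 2\right) = F - 14 = -14 + F$)
$\left(139 - -102\right) V{\left(X \right)} = \left(139 - -102\right) \left(-14 + 5\right) = \left(139 + 102\right) \left(-9\right) = 241 \left(-9\right) = -2169$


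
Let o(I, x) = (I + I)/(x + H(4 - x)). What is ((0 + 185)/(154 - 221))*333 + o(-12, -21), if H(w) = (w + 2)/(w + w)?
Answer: -20980505/22847 ≈ -918.30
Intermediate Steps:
H(w) = (2 + w)/(2*w) (H(w) = (2 + w)/((2*w)) = (2 + w)*(1/(2*w)) = (2 + w)/(2*w))
o(I, x) = 2*I/(x + (6 - x)/(2*(4 - x))) (o(I, x) = (I + I)/(x + (2 + (4 - x))/(2*(4 - x))) = (2*I)/(x + (6 - x)/(2*(4 - x))) = 2*I/(x + (6 - x)/(2*(4 - x))))
((0 + 185)/(154 - 221))*333 + o(-12, -21) = ((0 + 185)/(154 - 221))*333 + 4*(-12)*(-4 - 21)/(-6 - 21 + 2*(-21)*(-4 - 21)) = (185/(-67))*333 + 4*(-12)*(-25)/(-6 - 21 + 2*(-21)*(-25)) = (185*(-1/67))*333 + 4*(-12)*(-25)/(-6 - 21 + 1050) = -185/67*333 + 4*(-12)*(-25)/1023 = -61605/67 + 4*(-12)*(1/1023)*(-25) = -61605/67 + 400/341 = -20980505/22847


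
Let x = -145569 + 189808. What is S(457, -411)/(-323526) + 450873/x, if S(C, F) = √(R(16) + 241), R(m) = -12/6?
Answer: 450873/44239 - √239/323526 ≈ 10.192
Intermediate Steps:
R(m) = -2 (R(m) = -12*⅙ = -2)
x = 44239
S(C, F) = √239 (S(C, F) = √(-2 + 241) = √239)
S(457, -411)/(-323526) + 450873/x = √239/(-323526) + 450873/44239 = √239*(-1/323526) + 450873*(1/44239) = -√239/323526 + 450873/44239 = 450873/44239 - √239/323526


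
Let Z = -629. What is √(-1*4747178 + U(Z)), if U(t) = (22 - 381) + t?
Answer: 3*I*√527574 ≈ 2179.0*I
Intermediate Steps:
U(t) = -359 + t
√(-1*4747178 + U(Z)) = √(-1*4747178 + (-359 - 629)) = √(-4747178 - 988) = √(-4748166) = 3*I*√527574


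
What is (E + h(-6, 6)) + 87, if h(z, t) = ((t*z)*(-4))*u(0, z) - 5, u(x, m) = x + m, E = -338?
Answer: -1120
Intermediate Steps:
u(x, m) = m + x
h(z, t) = -5 - 4*t*z² (h(z, t) = ((t*z)*(-4))*(z + 0) - 5 = (-4*t*z)*z - 5 = -4*t*z² - 5 = -5 - 4*t*z²)
(E + h(-6, 6)) + 87 = (-338 + (-5 - 4*6*(-6)²)) + 87 = (-338 + (-5 - 4*6*36)) + 87 = (-338 + (-5 - 864)) + 87 = (-338 - 869) + 87 = -1207 + 87 = -1120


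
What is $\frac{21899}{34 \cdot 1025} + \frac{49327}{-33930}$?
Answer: $- \frac{48800644}{59123025} \approx -0.82541$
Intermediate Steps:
$\frac{21899}{34 \cdot 1025} + \frac{49327}{-33930} = \frac{21899}{34850} + 49327 \left(- \frac{1}{33930}\right) = 21899 \cdot \frac{1}{34850} - \frac{49327}{33930} = \frac{21899}{34850} - \frac{49327}{33930} = - \frac{48800644}{59123025}$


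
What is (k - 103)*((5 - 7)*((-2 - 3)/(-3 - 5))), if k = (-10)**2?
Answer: 15/4 ≈ 3.7500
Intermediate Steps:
k = 100
(k - 103)*((5 - 7)*((-2 - 3)/(-3 - 5))) = (100 - 103)*((5 - 7)*((-2 - 3)/(-3 - 5))) = -(-6)*(-5/(-8)) = -(-6)*(-5*(-1/8)) = -(-6)*5/8 = -3*(-5/4) = 15/4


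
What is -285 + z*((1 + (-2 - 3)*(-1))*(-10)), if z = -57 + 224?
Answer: -10305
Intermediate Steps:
z = 167
-285 + z*((1 + (-2 - 3)*(-1))*(-10)) = -285 + 167*((1 + (-2 - 3)*(-1))*(-10)) = -285 + 167*((1 - 5*(-1))*(-10)) = -285 + 167*((1 + 5)*(-10)) = -285 + 167*(6*(-10)) = -285 + 167*(-60) = -285 - 10020 = -10305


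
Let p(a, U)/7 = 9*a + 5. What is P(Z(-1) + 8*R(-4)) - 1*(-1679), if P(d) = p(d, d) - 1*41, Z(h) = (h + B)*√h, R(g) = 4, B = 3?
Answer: 3689 + 126*I ≈ 3689.0 + 126.0*I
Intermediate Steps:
Z(h) = √h*(3 + h) (Z(h) = (h + 3)*√h = (3 + h)*√h = √h*(3 + h))
p(a, U) = 35 + 63*a (p(a, U) = 7*(9*a + 5) = 7*(5 + 9*a) = 35 + 63*a)
P(d) = -6 + 63*d (P(d) = (35 + 63*d) - 1*41 = (35 + 63*d) - 41 = -6 + 63*d)
P(Z(-1) + 8*R(-4)) - 1*(-1679) = (-6 + 63*(√(-1)*(3 - 1) + 8*4)) - 1*(-1679) = (-6 + 63*(I*2 + 32)) + 1679 = (-6 + 63*(2*I + 32)) + 1679 = (-6 + 63*(32 + 2*I)) + 1679 = (-6 + (2016 + 126*I)) + 1679 = (2010 + 126*I) + 1679 = 3689 + 126*I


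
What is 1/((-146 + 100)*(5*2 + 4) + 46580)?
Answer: 1/45936 ≈ 2.1769e-5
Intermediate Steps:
1/((-146 + 100)*(5*2 + 4) + 46580) = 1/(-46*(10 + 4) + 46580) = 1/(-46*14 + 46580) = 1/(-644 + 46580) = 1/45936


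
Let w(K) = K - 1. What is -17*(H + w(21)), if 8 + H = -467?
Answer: 7735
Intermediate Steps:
w(K) = -1 + K
H = -475 (H = -8 - 467 = -475)
-17*(H + w(21)) = -17*(-475 + (-1 + 21)) = -17*(-475 + 20) = -17*(-455) = 7735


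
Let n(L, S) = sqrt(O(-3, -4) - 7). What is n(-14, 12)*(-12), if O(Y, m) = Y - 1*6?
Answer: -48*I ≈ -48.0*I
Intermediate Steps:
O(Y, m) = -6 + Y (O(Y, m) = Y - 6 = -6 + Y)
n(L, S) = 4*I (n(L, S) = sqrt((-6 - 3) - 7) = sqrt(-9 - 7) = sqrt(-16) = 4*I)
n(-14, 12)*(-12) = (4*I)*(-12) = -48*I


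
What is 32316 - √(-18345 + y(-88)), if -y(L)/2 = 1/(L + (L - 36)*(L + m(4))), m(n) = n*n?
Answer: 32316 - I*√89598815605/2210 ≈ 32316.0 - 135.44*I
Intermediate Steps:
m(n) = n²
y(L) = -2/(L + (-36 + L)*(16 + L)) (y(L) = -2/(L + (L - 36)*(L + 4²)) = -2/(L + (-36 + L)*(L + 16)) = -2/(L + (-36 + L)*(16 + L)))
32316 - √(-18345 + y(-88)) = 32316 - √(-18345 + 2/(576 - 1*(-88)² + 19*(-88))) = 32316 - √(-18345 + 2/(576 - 1*7744 - 1672)) = 32316 - √(-18345 + 2/(576 - 7744 - 1672)) = 32316 - √(-18345 + 2/(-8840)) = 32316 - √(-18345 + 2*(-1/8840)) = 32316 - √(-18345 - 1/4420) = 32316 - √(-81084901/4420) = 32316 - I*√89598815605/2210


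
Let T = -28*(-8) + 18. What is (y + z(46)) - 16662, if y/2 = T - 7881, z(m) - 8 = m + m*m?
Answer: -29770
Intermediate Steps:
T = 242 (T = 224 + 18 = 242)
z(m) = 8 + m + m² (z(m) = 8 + (m + m*m) = 8 + (m + m²) = 8 + m + m²)
y = -15278 (y = 2*(242 - 7881) = 2*(-7639) = -15278)
(y + z(46)) - 16662 = (-15278 + (8 + 46 + 46²)) - 16662 = (-15278 + (8 + 46 + 2116)) - 16662 = (-15278 + 2170) - 16662 = -13108 - 16662 = -29770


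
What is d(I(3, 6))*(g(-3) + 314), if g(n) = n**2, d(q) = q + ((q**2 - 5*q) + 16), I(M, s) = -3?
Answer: 11951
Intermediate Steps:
d(q) = 16 + q**2 - 4*q (d(q) = q + (16 + q**2 - 5*q) = 16 + q**2 - 4*q)
d(I(3, 6))*(g(-3) + 314) = (16 + (-3)**2 - 4*(-3))*((-3)**2 + 314) = (16 + 9 + 12)*(9 + 314) = 37*323 = 11951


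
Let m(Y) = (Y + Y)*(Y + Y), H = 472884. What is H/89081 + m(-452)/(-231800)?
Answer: 4602011588/2581121975 ≈ 1.7829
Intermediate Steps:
m(Y) = 4*Y**2 (m(Y) = (2*Y)*(2*Y) = 4*Y**2)
H/89081 + m(-452)/(-231800) = 472884/89081 + (4*(-452)**2)/(-231800) = 472884*(1/89081) + (4*204304)*(-1/231800) = 472884/89081 + 817216*(-1/231800) = 472884/89081 - 102152/28975 = 4602011588/2581121975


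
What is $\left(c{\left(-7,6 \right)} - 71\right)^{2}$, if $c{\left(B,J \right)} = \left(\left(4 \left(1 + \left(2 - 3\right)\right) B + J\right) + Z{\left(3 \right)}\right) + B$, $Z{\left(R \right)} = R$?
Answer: $4761$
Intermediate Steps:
$c{\left(B,J \right)} = 3 + B + J$ ($c{\left(B,J \right)} = \left(\left(4 \left(1 + \left(2 - 3\right)\right) B + J\right) + 3\right) + B = \left(\left(4 \left(1 - 1\right) B + J\right) + 3\right) + B = \left(\left(4 \cdot 0 B + J\right) + 3\right) + B = \left(\left(0 B + J\right) + 3\right) + B = \left(\left(0 + J\right) + 3\right) + B = \left(J + 3\right) + B = \left(3 + J\right) + B = 3 + B + J$)
$\left(c{\left(-7,6 \right)} - 71\right)^{2} = \left(\left(3 - 7 + 6\right) - 71\right)^{2} = \left(2 - 71\right)^{2} = \left(-69\right)^{2} = 4761$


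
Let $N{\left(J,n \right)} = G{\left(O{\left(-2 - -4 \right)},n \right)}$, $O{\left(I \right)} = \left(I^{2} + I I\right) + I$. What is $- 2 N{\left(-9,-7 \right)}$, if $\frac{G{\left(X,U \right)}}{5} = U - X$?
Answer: $170$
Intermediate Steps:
$O{\left(I \right)} = I + 2 I^{2}$ ($O{\left(I \right)} = \left(I^{2} + I^{2}\right) + I = 2 I^{2} + I = I + 2 I^{2}$)
$G{\left(X,U \right)} = - 5 X + 5 U$ ($G{\left(X,U \right)} = 5 \left(U - X\right) = - 5 X + 5 U$)
$N{\left(J,n \right)} = -50 + 5 n$ ($N{\left(J,n \right)} = - 5 \left(-2 - -4\right) \left(1 + 2 \left(-2 - -4\right)\right) + 5 n = - 5 \left(-2 + 4\right) \left(1 + 2 \left(-2 + 4\right)\right) + 5 n = - 5 \cdot 2 \left(1 + 2 \cdot 2\right) + 5 n = - 5 \cdot 2 \left(1 + 4\right) + 5 n = - 5 \cdot 2 \cdot 5 + 5 n = \left(-5\right) 10 + 5 n = -50 + 5 n$)
$- 2 N{\left(-9,-7 \right)} = - 2 \left(-50 + 5 \left(-7\right)\right) = - 2 \left(-50 - 35\right) = \left(-2\right) \left(-85\right) = 170$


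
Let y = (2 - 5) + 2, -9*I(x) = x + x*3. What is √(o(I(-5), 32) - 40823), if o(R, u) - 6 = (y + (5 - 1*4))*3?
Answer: 49*I*√17 ≈ 202.03*I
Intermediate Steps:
I(x) = -4*x/9 (I(x) = -(x + x*3)/9 = -(x + 3*x)/9 = -4*x/9)
y = -1 (y = -3 + 2 = -1)
o(R, u) = 6 (o(R, u) = 6 + (-1 + (5 - 1*4))*3 = 6 + (-1 + (5 - 4))*3 = 6 + (-1 + 1)*3 = 6 + 0*3 = 6 + 0 = 6)
√(o(I(-5), 32) - 40823) = √(6 - 40823) = √(-40817) = 49*I*√17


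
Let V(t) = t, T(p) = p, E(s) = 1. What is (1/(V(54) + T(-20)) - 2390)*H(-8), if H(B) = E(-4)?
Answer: -81259/34 ≈ -2390.0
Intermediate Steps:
H(B) = 1
(1/(V(54) + T(-20)) - 2390)*H(-8) = (1/(54 - 20) - 2390)*1 = (1/34 - 2390)*1 = -81259/34*1 = -81259/34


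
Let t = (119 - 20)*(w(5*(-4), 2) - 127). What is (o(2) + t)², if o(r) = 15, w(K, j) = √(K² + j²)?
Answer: 161662968 - 4972968*√101 ≈ 1.1169e+8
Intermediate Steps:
t = -12573 + 198*√101 (t = (119 - 20)*(√((5*(-4))² + 2²) - 127) = 99*(√((-20)² + 4) - 127) = 99*(√(400 + 4) - 127) = 99*(√404 - 127) = 99*(2*√101 - 127) = 99*(-127 + 2*√101) = -12573 + 198*√101 ≈ -10583.)
(o(2) + t)² = (15 + (-12573 + 198*√101))² = (-12558 + 198*√101)²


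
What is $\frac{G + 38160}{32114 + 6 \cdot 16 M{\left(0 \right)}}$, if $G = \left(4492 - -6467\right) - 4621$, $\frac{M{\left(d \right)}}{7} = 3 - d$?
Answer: $\frac{22249}{17065} \approx 1.3038$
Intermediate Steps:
$M{\left(d \right)} = 21 - 7 d$ ($M{\left(d \right)} = 7 \left(3 - d\right) = 21 - 7 d$)
$G = 6338$ ($G = \left(4492 + 6467\right) - 4621 = 10959 - 4621 = 6338$)
$\frac{G + 38160}{32114 + 6 \cdot 16 M{\left(0 \right)}} = \frac{6338 + 38160}{32114 + 6 \cdot 16 \left(21 - 0\right)} = \frac{44498}{32114 + 96 \left(21 + 0\right)} = \frac{44498}{32114 + 96 \cdot 21} = \frac{44498}{32114 + 2016} = \frac{44498}{34130} = 44498 \cdot \frac{1}{34130} = \frac{22249}{17065}$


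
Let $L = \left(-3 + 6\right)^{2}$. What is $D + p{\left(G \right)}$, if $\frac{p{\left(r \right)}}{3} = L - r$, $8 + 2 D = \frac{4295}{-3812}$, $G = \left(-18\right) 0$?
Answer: $\frac{171057}{7624} \approx 22.437$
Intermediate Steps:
$L = 9$ ($L = 3^{2} = 9$)
$G = 0$
$D = - \frac{34791}{7624}$ ($D = -4 + \frac{4295 \frac{1}{-3812}}{2} = -4 + \frac{4295 \left(- \frac{1}{3812}\right)}{2} = -4 + \frac{1}{2} \left(- \frac{4295}{3812}\right) = -4 - \frac{4295}{7624} = - \frac{34791}{7624} \approx -4.5634$)
$p{\left(r \right)} = 27 - 3 r$ ($p{\left(r \right)} = 3 \left(9 - r\right) = 27 - 3 r$)
$D + p{\left(G \right)} = - \frac{34791}{7624} + \left(27 - 0\right) = - \frac{34791}{7624} + \left(27 + 0\right) = - \frac{34791}{7624} + 27 = \frac{171057}{7624}$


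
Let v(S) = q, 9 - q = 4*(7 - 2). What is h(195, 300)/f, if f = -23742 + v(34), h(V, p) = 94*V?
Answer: -18330/23753 ≈ -0.77169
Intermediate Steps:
q = -11 (q = 9 - 4*(7 - 2) = 9 - 4*5 = 9 - 1*20 = 9 - 20 = -11)
v(S) = -11
f = -23753 (f = -23742 - 11 = -23753)
h(195, 300)/f = (94*195)/(-23753) = 18330*(-1/23753) = -18330/23753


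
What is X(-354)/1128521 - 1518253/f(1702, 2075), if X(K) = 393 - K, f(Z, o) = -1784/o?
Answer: 3555264318494623/2013281464 ≈ 1.7659e+6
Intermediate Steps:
X(-354)/1128521 - 1518253/f(1702, 2075) = (393 - 1*(-354))/1128521 - 1518253/((-1784/2075)) = (393 + 354)*(1/1128521) - 1518253/((-1784*1/2075)) = 747*(1/1128521) - 1518253/(-1784/2075) = 747/1128521 - 1518253*(-2075/1784) = 747/1128521 + 3150374975/1784 = 3555264318494623/2013281464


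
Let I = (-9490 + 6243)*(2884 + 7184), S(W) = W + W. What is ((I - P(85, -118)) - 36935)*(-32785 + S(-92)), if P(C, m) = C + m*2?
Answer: 1078995585020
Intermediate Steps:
S(W) = 2*W
P(C, m) = C + 2*m
I = -32690796 (I = -3247*10068 = -32690796)
((I - P(85, -118)) - 36935)*(-32785 + S(-92)) = ((-32690796 - (85 + 2*(-118))) - 36935)*(-32785 + 2*(-92)) = ((-32690796 - (85 - 236)) - 36935)*(-32785 - 184) = ((-32690796 - 1*(-151)) - 36935)*(-32969) = ((-32690796 + 151) - 36935)*(-32969) = (-32690645 - 36935)*(-32969) = -32727580*(-32969) = 1078995585020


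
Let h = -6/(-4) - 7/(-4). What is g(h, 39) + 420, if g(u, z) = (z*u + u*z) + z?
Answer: 1425/2 ≈ 712.50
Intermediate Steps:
h = 13/4 (h = -6*(-1/4) - 7*(-1/4) = 3/2 + 7/4 = 13/4 ≈ 3.2500)
g(u, z) = z + 2*u*z (g(u, z) = (u*z + u*z) + z = 2*u*z + z = z + 2*u*z)
g(h, 39) + 420 = 39*(1 + 2*(13/4)) + 420 = 39*(1 + 13/2) + 420 = 39*(15/2) + 420 = 585/2 + 420 = 1425/2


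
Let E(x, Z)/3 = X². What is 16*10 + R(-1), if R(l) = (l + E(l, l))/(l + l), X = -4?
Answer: 273/2 ≈ 136.50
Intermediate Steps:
E(x, Z) = 48 (E(x, Z) = 3*(-4)² = 3*16 = 48)
R(l) = (48 + l)/(2*l) (R(l) = (l + 48)/(l + l) = (48 + l)/((2*l)) = (48 + l)*(1/(2*l)) = (48 + l)/(2*l))
16*10 + R(-1) = 16*10 + (½)*(48 - 1)/(-1) = 160 + (½)*(-1)*47 = 160 - 47/2 = 273/2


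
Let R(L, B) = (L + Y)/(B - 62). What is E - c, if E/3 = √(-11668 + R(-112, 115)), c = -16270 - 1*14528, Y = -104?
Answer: 30798 + 6*I*√8196715/53 ≈ 30798.0 + 324.11*I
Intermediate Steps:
c = -30798 (c = -16270 - 14528 = -30798)
R(L, B) = (-104 + L)/(-62 + B) (R(L, B) = (L - 104)/(B - 62) = (-104 + L)/(-62 + B))
E = 6*I*√8196715/53 (E = 3*√(-11668 + (-104 - 112)/(-62 + 115)) = 3*√(-11668 - 216/53) = 3*√(-618620/53) = 3*(2*I*√8196715/53) = 6*I*√8196715/53 ≈ 324.11*I)
E - c = 6*I*√8196715/53 - 1*(-30798) = 6*I*√8196715/53 + 30798 = 30798 + 6*I*√8196715/53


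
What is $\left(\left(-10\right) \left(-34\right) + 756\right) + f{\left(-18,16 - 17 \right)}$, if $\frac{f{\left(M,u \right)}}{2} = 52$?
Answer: $1200$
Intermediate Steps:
$f{\left(M,u \right)} = 104$ ($f{\left(M,u \right)} = 2 \cdot 52 = 104$)
$\left(\left(-10\right) \left(-34\right) + 756\right) + f{\left(-18,16 - 17 \right)} = \left(\left(-10\right) \left(-34\right) + 756\right) + 104 = \left(340 + 756\right) + 104 = 1096 + 104 = 1200$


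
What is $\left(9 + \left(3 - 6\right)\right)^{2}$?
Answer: $36$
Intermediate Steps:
$\left(9 + \left(3 - 6\right)\right)^{2} = \left(9 - 3\right)^{2} = 6^{2} = 36$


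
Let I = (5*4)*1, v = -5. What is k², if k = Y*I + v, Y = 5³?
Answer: 6225025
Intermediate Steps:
I = 20 (I = 20*1 = 20)
Y = 125
k = 2495 (k = 125*20 - 5 = 2500 - 5 = 2495)
k² = 2495² = 6225025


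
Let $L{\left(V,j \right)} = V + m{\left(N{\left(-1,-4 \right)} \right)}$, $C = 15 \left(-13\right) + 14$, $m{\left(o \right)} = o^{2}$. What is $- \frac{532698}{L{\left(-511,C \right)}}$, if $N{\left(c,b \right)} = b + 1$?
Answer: $\frac{266349}{251} \approx 1061.2$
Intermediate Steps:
$N{\left(c,b \right)} = 1 + b$
$C = -181$ ($C = -195 + 14 = -181$)
$L{\left(V,j \right)} = 9 + V$ ($L{\left(V,j \right)} = V + \left(1 - 4\right)^{2} = V + \left(-3\right)^{2} = V + 9 = 9 + V$)
$- \frac{532698}{L{\left(-511,C \right)}} = - \frac{532698}{9 - 511} = - \frac{532698}{-502} = \left(-532698\right) \left(- \frac{1}{502}\right) = \frac{266349}{251}$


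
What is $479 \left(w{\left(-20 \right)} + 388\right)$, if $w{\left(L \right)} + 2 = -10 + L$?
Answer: $170524$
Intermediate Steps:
$w{\left(L \right)} = -12 + L$ ($w{\left(L \right)} = -2 + \left(-10 + L\right) = -12 + L$)
$479 \left(w{\left(-20 \right)} + 388\right) = 479 \left(\left(-12 - 20\right) + 388\right) = 479 \left(-32 + 388\right) = 479 \cdot 356 = 170524$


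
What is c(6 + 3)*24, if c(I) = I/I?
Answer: 24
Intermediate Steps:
c(I) = 1
c(6 + 3)*24 = 1*24 = 24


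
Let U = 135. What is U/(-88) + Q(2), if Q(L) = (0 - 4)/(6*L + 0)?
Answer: -493/264 ≈ -1.8674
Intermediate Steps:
Q(L) = -2/(3*L) (Q(L) = -4*1/(6*L) = -2/(3*L))
U/(-88) + Q(2) = 135/(-88) - 2/3/2 = -1/88*135 - 2/3*1/2 = -135/88 - 1/3 = -493/264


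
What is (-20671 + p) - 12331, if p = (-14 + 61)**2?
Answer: -30793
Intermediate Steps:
p = 2209 (p = 47**2 = 2209)
(-20671 + p) - 12331 = (-20671 + 2209) - 12331 = -18462 - 12331 = -30793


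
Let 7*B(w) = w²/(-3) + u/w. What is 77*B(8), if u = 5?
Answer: -5467/24 ≈ -227.79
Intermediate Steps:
B(w) = -w²/21 + 5/(7*w) (B(w) = (w²/(-3) + 5/w)/7 = (w²*(-⅓) + 5/w)/7 = (-w²/3 + 5/w)/7 = (5/w - w²/3)/7 = -w²/21 + 5/(7*w))
77*B(8) = 77*((1/21)*(15 - 1*8³)/8) = 77*((1/21)*(⅛)*(15 - 1*512)) = 77*((1/21)*(⅛)*(15 - 512)) = 77*((1/21)*(⅛)*(-497)) = 77*(-71/24) = -5467/24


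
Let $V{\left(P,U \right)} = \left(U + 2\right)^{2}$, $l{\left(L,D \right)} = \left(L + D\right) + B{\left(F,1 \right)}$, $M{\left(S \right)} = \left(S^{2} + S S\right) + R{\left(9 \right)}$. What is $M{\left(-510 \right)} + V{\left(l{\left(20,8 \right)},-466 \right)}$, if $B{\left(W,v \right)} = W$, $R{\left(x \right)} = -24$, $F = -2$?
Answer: $735472$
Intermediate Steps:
$M{\left(S \right)} = -24 + 2 S^{2}$ ($M{\left(S \right)} = \left(S^{2} + S S\right) - 24 = \left(S^{2} + S^{2}\right) - 24 = 2 S^{2} - 24 = -24 + 2 S^{2}$)
$l{\left(L,D \right)} = -2 + D + L$ ($l{\left(L,D \right)} = \left(L + D\right) - 2 = \left(D + L\right) - 2 = -2 + D + L$)
$V{\left(P,U \right)} = \left(2 + U\right)^{2}$
$M{\left(-510 \right)} + V{\left(l{\left(20,8 \right)},-466 \right)} = \left(-24 + 2 \left(-510\right)^{2}\right) + \left(2 - 466\right)^{2} = \left(-24 + 2 \cdot 260100\right) + \left(-464\right)^{2} = \left(-24 + 520200\right) + 215296 = 520176 + 215296 = 735472$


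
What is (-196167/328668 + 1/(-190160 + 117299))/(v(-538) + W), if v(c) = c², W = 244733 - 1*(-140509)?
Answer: -4764417485/5385586347349176 ≈ -8.8466e-7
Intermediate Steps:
W = 385242 (W = 244733 + 140509 = 385242)
(-196167/328668 + 1/(-190160 + 117299))/(v(-538) + W) = (-196167/328668 + 1/(-190160 + 117299))/((-538)² + 385242) = (-196167*1/328668 + 1/(-72861))/(289444 + 385242) = (-65389/109556 - 1/72861)/674686 = -4764417485/7982359716*1/674686 = -4764417485/5385586347349176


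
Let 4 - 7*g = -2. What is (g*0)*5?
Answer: 0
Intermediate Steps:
g = 6/7 (g = 4/7 - ⅐*(-2) = 4/7 + 2/7 = 6/7 ≈ 0.85714)
(g*0)*5 = ((6/7)*0)*5 = 0*5 = 0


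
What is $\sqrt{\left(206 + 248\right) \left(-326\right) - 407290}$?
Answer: $i \sqrt{555294} \approx 745.18 i$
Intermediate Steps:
$\sqrt{\left(206 + 248\right) \left(-326\right) - 407290} = \sqrt{454 \left(-326\right) - 407290} = \sqrt{-148004 - 407290} = \sqrt{-555294} = i \sqrt{555294}$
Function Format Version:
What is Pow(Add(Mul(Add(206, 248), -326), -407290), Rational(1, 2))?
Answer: Mul(I, Pow(555294, Rational(1, 2))) ≈ Mul(745.18, I)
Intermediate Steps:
Pow(Add(Mul(Add(206, 248), -326), -407290), Rational(1, 2)) = Pow(Add(Mul(454, -326), -407290), Rational(1, 2)) = Pow(Add(-148004, -407290), Rational(1, 2)) = Pow(-555294, Rational(1, 2)) = Mul(I, Pow(555294, Rational(1, 2)))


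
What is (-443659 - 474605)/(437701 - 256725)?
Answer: -114783/22622 ≈ -5.0740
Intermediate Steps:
(-443659 - 474605)/(437701 - 256725) = -918264/180976 = -918264*1/180976 = -114783/22622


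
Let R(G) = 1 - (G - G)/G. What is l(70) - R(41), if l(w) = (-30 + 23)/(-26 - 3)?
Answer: -22/29 ≈ -0.75862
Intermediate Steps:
R(G) = 1 (R(G) = 1 - 0/G = 1 - 1*0 = 1 + 0 = 1)
l(w) = 7/29 (l(w) = -7/(-29) = -7*(-1/29) = 7/29)
l(70) - R(41) = 7/29 - 1*1 = 7/29 - 1 = -22/29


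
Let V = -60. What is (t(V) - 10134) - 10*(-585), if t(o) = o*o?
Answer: -684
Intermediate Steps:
t(o) = o²
(t(V) - 10134) - 10*(-585) = ((-60)² - 10134) - 10*(-585) = (3600 - 10134) + 5850 = -6534 + 5850 = -684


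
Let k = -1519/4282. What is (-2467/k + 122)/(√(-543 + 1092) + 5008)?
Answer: 53831052096/38095783285 - 32247036*√61/38095783285 ≈ 1.4064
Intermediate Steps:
k = -1519/4282 (k = -1519*1/4282 = -1519/4282 ≈ -0.35474)
(-2467/k + 122)/(√(-543 + 1092) + 5008) = (-2467/(-1519/4282) + 122)/(√(-543 + 1092) + 5008) = (-2467*(-4282/1519) + 122)/(√549 + 5008) = (10563694/1519 + 122)/(3*√61 + 5008) = 10749012/(1519*(5008 + 3*√61))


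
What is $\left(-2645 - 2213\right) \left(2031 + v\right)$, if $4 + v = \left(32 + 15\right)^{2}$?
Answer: $-20578488$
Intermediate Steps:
$v = 2205$ ($v = -4 + \left(32 + 15\right)^{2} = -4 + 47^{2} = -4 + 2209 = 2205$)
$\left(-2645 - 2213\right) \left(2031 + v\right) = \left(-2645 - 2213\right) \left(2031 + 2205\right) = \left(-4858\right) 4236 = -20578488$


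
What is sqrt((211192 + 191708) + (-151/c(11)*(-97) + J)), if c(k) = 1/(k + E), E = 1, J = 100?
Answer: 2*sqrt(144691) ≈ 760.77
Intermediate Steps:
c(k) = 1/(1 + k) (c(k) = 1/(k + 1) = 1/(1 + k))
sqrt((211192 + 191708) + (-151/c(11)*(-97) + J)) = sqrt((211192 + 191708) + (-151/(1/(1 + 11))*(-97) + 100)) = sqrt(402900 + (-151/(1/12)*(-97) + 100)) = sqrt(402900 + (-151/1/12*(-97) + 100)) = sqrt(402900 + (-151*12*(-97) + 100)) = sqrt(402900 + (-1812*(-97) + 100)) = sqrt(402900 + (175764 + 100)) = sqrt(402900 + 175864) = sqrt(578764) = 2*sqrt(144691)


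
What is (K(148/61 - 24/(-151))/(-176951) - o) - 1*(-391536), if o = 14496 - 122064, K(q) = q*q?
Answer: 7493032846004098640/15012968933471 ≈ 4.9910e+5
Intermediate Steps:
K(q) = q²
o = -107568
(K(148/61 - 24/(-151))/(-176951) - o) - 1*(-391536) = ((148/61 - 24/(-151))²/(-176951) - 1*(-107568)) - 1*(-391536) = ((148*(1/61) - 24*(-1/151))²*(-1/176951) + 107568) + 391536 = ((148/61 + 24/151)²*(-1/176951) + 107568) + 391536 = ((23812/9211)²*(-1/176951) + 107568) + 391536 = ((567011344/84842521)*(-1/176951) + 107568) + 391536 = (-567011344/15012968933471 + 107568) + 391536 = 1614915041668597184/15012968933471 + 391536 = 7493032846004098640/15012968933471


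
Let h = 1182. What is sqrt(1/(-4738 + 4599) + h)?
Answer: 7*sqrt(466067)/139 ≈ 34.380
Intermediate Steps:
sqrt(1/(-4738 + 4599) + h) = sqrt(1/(-4738 + 4599) + 1182) = sqrt(1/(-139) + 1182) = sqrt(-1/139 + 1182) = sqrt(164297/139) = 7*sqrt(466067)/139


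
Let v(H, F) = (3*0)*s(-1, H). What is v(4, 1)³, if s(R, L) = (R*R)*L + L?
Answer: 0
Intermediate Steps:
s(R, L) = L + L*R² (s(R, L) = R²*L + L = L*R² + L = L + L*R²)
v(H, F) = 0 (v(H, F) = (3*0)*(H*(1 + (-1)²)) = 0*(H*(1 + 1)) = 0*(H*2) = 0*(2*H) = 0)
v(4, 1)³ = 0³ = 0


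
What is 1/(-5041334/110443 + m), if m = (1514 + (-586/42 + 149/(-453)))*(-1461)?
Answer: -116738251/255789228875566 ≈ -4.5638e-7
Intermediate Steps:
m = -2315981096/1057 (m = (1514 + (-586*1/42 + 149*(-1/453)))*(-1461) = (1514 + (-293/21 - 149/453))*(-1461) = (1514 - 45286/3171)*(-1461) = (4755608/3171)*(-1461) = -2315981096/1057 ≈ -2.1911e+6)
1/(-5041334/110443 + m) = 1/(-5041334/110443 - 2315981096/1057) = 1/(-255789228875566/116738251) = -116738251/255789228875566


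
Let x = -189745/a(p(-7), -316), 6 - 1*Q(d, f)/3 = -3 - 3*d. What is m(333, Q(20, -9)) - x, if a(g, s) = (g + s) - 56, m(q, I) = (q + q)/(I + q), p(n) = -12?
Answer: -946357/1920 ≈ -492.89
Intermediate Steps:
Q(d, f) = 27 + 9*d (Q(d, f) = 18 - 3*(-3 - 3*d) = 18 + (9 + 9*d) = 27 + 9*d)
m(q, I) = 2*q/(I + q) (m(q, I) = (2*q)/(I + q) = 2*q/(I + q))
a(g, s) = -56 + g + s
x = 189745/384 (x = -189745/(-56 - 12 - 316) = -189745/(-384) = -189745*(-1/384) = 189745/384 ≈ 494.13)
m(333, Q(20, -9)) - x = 2*333/((27 + 9*20) + 333) - 1*189745/384 = 2*333/((27 + 180) + 333) - 189745/384 = 2*333/(207 + 333) - 189745/384 = 2*333/540 - 189745/384 = 2*333*(1/540) - 189745/384 = 37/30 - 189745/384 = -946357/1920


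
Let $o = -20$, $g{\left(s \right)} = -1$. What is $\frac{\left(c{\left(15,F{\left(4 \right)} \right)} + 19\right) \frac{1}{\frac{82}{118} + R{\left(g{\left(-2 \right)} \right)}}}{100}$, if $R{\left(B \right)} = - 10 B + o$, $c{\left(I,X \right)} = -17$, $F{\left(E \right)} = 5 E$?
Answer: $- \frac{59}{27450} \approx -0.0021494$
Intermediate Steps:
$R{\left(B \right)} = -20 - 10 B$ ($R{\left(B \right)} = - 10 B - 20 = -20 - 10 B$)
$\frac{\left(c{\left(15,F{\left(4 \right)} \right)} + 19\right) \frac{1}{\frac{82}{118} + R{\left(g{\left(-2 \right)} \right)}}}{100} = \frac{\left(-17 + 19\right) \frac{1}{\frac{82}{118} - 10}}{100} = \frac{2}{82 \cdot \frac{1}{118} + \left(-20 + 10\right)} \frac{1}{100} = \frac{2}{\frac{41}{59} - 10} \cdot \frac{1}{100} = \frac{2}{- \frac{549}{59}} \cdot \frac{1}{100} = 2 \left(- \frac{59}{549}\right) \frac{1}{100} = \left(- \frac{118}{549}\right) \frac{1}{100} = - \frac{59}{27450}$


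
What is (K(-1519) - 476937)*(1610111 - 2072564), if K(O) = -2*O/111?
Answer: 8160286708319/37 ≈ 2.2055e+11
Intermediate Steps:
K(O) = -2*O/111
(K(-1519) - 476937)*(1610111 - 2072564) = (-2/111*(-1519) - 476937)*(1610111 - 2072564) = (3038/111 - 476937)*(-462453) = -52936969/111*(-462453) = 8160286708319/37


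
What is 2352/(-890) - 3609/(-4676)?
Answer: -3892971/2080820 ≈ -1.8709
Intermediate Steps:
2352/(-890) - 3609/(-4676) = 2352*(-1/890) - 3609*(-1/4676) = -1176/445 + 3609/4676 = -3892971/2080820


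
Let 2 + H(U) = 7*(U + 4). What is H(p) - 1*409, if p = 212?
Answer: 1101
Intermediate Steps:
H(U) = 26 + 7*U (H(U) = -2 + 7*(U + 4) = -2 + 7*(4 + U) = -2 + (28 + 7*U) = 26 + 7*U)
H(p) - 1*409 = (26 + 7*212) - 1*409 = (26 + 1484) - 409 = 1510 - 409 = 1101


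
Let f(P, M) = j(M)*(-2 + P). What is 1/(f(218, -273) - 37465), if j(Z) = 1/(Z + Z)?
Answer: -91/3409351 ≈ -2.6691e-5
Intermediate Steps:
j(Z) = 1/(2*Z)
f(P, M) = (-2 + P)/(2*M) (f(P, M) = (1/(2*M))*(-2 + P) = (-2 + P)/(2*M))
1/(f(218, -273) - 37465) = 1/((½)*(-2 + 218)/(-273) - 37465) = 1/((½)*(-1/273)*216 - 37465) = 1/(-36/91 - 37465) = 1/(-3409351/91) = -91/3409351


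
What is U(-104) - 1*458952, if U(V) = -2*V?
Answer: -458744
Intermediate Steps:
U(-104) - 1*458952 = -2*(-104) - 1*458952 = 208 - 458952 = -458744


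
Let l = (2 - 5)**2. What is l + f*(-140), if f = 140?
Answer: -19591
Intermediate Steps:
l = 9 (l = (-3)**2 = 9)
l + f*(-140) = 9 + 140*(-140) = 9 - 19600 = -19591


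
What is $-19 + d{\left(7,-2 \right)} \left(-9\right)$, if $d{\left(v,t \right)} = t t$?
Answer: $-55$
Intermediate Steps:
$d{\left(v,t \right)} = t^{2}$
$-19 + d{\left(7,-2 \right)} \left(-9\right) = -19 + \left(-2\right)^{2} \left(-9\right) = -19 + 4 \left(-9\right) = -19 - 36 = -55$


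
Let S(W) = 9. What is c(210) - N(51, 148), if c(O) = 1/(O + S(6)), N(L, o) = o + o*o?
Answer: -4829387/219 ≈ -22052.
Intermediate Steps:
N(L, o) = o + o**2
c(O) = 1/(9 + O) (c(O) = 1/(O + 9) = 1/(9 + O))
c(210) - N(51, 148) = 1/(9 + 210) - 148*(1 + 148) = 1/219 - 148*149 = 1/219 - 1*22052 = 1/219 - 22052 = -4829387/219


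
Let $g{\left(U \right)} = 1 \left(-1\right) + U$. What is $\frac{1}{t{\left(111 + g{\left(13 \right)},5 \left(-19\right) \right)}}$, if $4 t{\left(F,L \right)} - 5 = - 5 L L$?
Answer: $- \frac{1}{11280} \approx -8.8652 \cdot 10^{-5}$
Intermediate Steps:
$g{\left(U \right)} = -1 + U$
$t{\left(F,L \right)} = \frac{5}{4} - \frac{5 L^{2}}{4}$ ($t{\left(F,L \right)} = \frac{5}{4} + \frac{- 5 L L}{4} = \frac{5}{4} + \frac{\left(-5\right) L^{2}}{4} = \frac{5}{4} - \frac{5 L^{2}}{4}$)
$\frac{1}{t{\left(111 + g{\left(13 \right)},5 \left(-19\right) \right)}} = \frac{1}{\frac{5}{4} - \frac{5 \left(5 \left(-19\right)\right)^{2}}{4}} = \frac{1}{\frac{5}{4} - \frac{5 \left(-95\right)^{2}}{4}} = \frac{1}{\frac{5}{4} - \frac{45125}{4}} = \frac{1}{-11280} = - \frac{1}{11280}$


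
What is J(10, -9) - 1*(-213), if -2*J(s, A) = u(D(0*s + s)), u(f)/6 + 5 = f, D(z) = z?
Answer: 198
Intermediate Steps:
u(f) = -30 + 6*f
J(s, A) = 15 - 3*s (J(s, A) = -(-30 + 6*(0*s + s))/2 = -(-30 + 6*(0 + s))/2 = -(-30 + 6*s)/2 = 15 - 3*s)
J(10, -9) - 1*(-213) = (15 - 3*10) - 1*(-213) = (15 - 30) + 213 = -15 + 213 = 198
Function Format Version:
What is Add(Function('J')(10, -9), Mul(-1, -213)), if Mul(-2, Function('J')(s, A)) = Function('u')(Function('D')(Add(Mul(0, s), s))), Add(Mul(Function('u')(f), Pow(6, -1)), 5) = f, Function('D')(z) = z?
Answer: 198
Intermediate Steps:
Function('u')(f) = Add(-30, Mul(6, f))
Function('J')(s, A) = Add(15, Mul(-3, s)) (Function('J')(s, A) = Mul(Rational(-1, 2), Add(-30, Mul(6, Add(Mul(0, s), s)))) = Mul(Rational(-1, 2), Add(-30, Mul(6, Add(0, s)))) = Mul(Rational(-1, 2), Add(-30, Mul(6, s))) = Add(15, Mul(-3, s)))
Add(Function('J')(10, -9), Mul(-1, -213)) = Add(Add(15, Mul(-3, 10)), Mul(-1, -213)) = Add(Add(15, -30), 213) = Add(-15, 213) = 198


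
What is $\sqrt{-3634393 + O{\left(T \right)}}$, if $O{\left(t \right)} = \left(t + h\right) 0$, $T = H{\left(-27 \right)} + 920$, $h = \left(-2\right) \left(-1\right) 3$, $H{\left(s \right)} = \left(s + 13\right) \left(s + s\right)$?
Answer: $i \sqrt{3634393} \approx 1906.4 i$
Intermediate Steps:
$H{\left(s \right)} = 2 s \left(13 + s\right)$ ($H{\left(s \right)} = \left(13 + s\right) 2 s = 2 s \left(13 + s\right)$)
$h = 6$ ($h = 2 \cdot 3 = 6$)
$T = 1676$ ($T = 2 \left(-27\right) \left(13 - 27\right) + 920 = 2 \left(-27\right) \left(-14\right) + 920 = 756 + 920 = 1676$)
$O{\left(t \right)} = 0$ ($O{\left(t \right)} = \left(t + 6\right) 0 = \left(6 + t\right) 0 = 0$)
$\sqrt{-3634393 + O{\left(T \right)}} = \sqrt{-3634393 + 0} = \sqrt{-3634393} = i \sqrt{3634393}$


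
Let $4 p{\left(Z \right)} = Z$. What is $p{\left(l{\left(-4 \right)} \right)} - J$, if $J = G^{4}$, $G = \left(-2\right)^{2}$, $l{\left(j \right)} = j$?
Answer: $-257$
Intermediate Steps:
$p{\left(Z \right)} = \frac{Z}{4}$
$G = 4$
$J = 256$ ($J = 4^{4} = 256$)
$p{\left(l{\left(-4 \right)} \right)} - J = \frac{1}{4} \left(-4\right) - 256 = -1 - 256 = -257$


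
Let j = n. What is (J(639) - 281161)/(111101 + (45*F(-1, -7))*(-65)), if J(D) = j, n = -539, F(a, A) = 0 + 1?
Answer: -70425/27044 ≈ -2.6041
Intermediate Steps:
F(a, A) = 1
j = -539
J(D) = -539
(J(639) - 281161)/(111101 + (45*F(-1, -7))*(-65)) = (-539 - 281161)/(111101 + (45*1)*(-65)) = -281700/(111101 + 45*(-65)) = -281700/(111101 - 2925) = -281700/108176 = -281700*1/108176 = -70425/27044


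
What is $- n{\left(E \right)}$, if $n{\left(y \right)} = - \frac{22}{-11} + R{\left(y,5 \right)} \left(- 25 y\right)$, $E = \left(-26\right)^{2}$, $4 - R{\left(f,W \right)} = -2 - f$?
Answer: $11525798$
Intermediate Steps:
$R{\left(f,W \right)} = 6 + f$ ($R{\left(f,W \right)} = 4 - \left(-2 - f\right) = 4 + \left(2 + f\right) = 6 + f$)
$E = 676$
$n{\left(y \right)} = 2 - 25 y \left(6 + y\right)$ ($n{\left(y \right)} = - \frac{22}{-11} + \left(6 + y\right) \left(- 25 y\right) = \left(-22\right) \left(- \frac{1}{11}\right) - 25 y \left(6 + y\right) = 2 - 25 y \left(6 + y\right)$)
$- n{\left(E \right)} = - (2 - 16900 \left(6 + 676\right)) = - (2 - 16900 \cdot 682) = - (2 - 11525800) = \left(-1\right) \left(-11525798\right) = 11525798$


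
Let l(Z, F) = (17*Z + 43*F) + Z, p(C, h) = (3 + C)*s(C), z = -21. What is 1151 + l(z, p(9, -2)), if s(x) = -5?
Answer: -1807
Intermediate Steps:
p(C, h) = -15 - 5*C (p(C, h) = (3 + C)*(-5) = -15 - 5*C)
l(Z, F) = 18*Z + 43*F
1151 + l(z, p(9, -2)) = 1151 + (18*(-21) + 43*(-15 - 5*9)) = 1151 + (-378 + 43*(-15 - 45)) = 1151 + (-378 + 43*(-60)) = 1151 + (-378 - 2580) = 1151 - 2958 = -1807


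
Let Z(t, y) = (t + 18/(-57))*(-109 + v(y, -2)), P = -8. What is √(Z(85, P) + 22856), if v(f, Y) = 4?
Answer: √5041061/19 ≈ 118.17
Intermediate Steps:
Z(t, y) = 630/19 - 105*t (Z(t, y) = (t + 18/(-57))*(-109 + 4) = (t + 18*(-1/57))*(-105) = (t - 6/19)*(-105) = (-6/19 + t)*(-105) = 630/19 - 105*t)
√(Z(85, P) + 22856) = √((630/19 - 105*85) + 22856) = √((630/19 - 8925) + 22856) = √(-168945/19 + 22856) = √(265319/19) = √5041061/19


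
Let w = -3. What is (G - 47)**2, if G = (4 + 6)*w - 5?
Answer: 6724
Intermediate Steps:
G = -35 (G = (4 + 6)*(-3) - 5 = 10*(-3) - 5 = -30 - 5 = -35)
(G - 47)**2 = (-35 - 47)**2 = (-82)**2 = 6724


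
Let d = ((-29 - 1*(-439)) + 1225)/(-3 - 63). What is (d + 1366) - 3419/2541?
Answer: 6809279/5082 ≈ 1339.9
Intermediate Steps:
d = -545/22 (d = ((-29 + 439) + 1225)/(-66) = (410 + 1225)*(-1/66) = 1635*(-1/66) = -545/22 ≈ -24.773)
(d + 1366) - 3419/2541 = (-545/22 + 1366) - 3419/2541 = 29507/22 - 3419/2541 = 6809279/5082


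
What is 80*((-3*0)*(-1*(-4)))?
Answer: 0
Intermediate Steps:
80*((-3*0)*(-1*(-4))) = 80*(0*4) = 80*0 = 0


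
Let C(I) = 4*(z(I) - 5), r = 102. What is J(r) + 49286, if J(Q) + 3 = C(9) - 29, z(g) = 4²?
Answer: 49298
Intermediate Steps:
z(g) = 16
C(I) = 44 (C(I) = 4*(16 - 5) = 4*11 = 44)
J(Q) = 12 (J(Q) = -3 + (44 - 29) = -3 + 15 = 12)
J(r) + 49286 = 12 + 49286 = 49298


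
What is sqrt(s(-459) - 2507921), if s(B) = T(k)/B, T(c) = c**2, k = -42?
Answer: I*sqrt(6523112517)/51 ≈ 1583.6*I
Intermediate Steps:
s(B) = 1764/B (s(B) = (-42)**2/B = 1764/B)
sqrt(s(-459) - 2507921) = sqrt(1764/(-459) - 2507921) = sqrt(1764*(-1/459) - 2507921) = sqrt(-196/51 - 2507921) = sqrt(-127904167/51) = I*sqrt(6523112517)/51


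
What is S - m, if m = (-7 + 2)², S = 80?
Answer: 55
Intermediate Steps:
m = 25 (m = (-5)² = 25)
S - m = 80 - 1*25 = 80 - 25 = 55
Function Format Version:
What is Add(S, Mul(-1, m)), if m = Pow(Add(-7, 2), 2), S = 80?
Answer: 55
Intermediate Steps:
m = 25 (m = Pow(-5, 2) = 25)
Add(S, Mul(-1, m)) = Add(80, Mul(-1, 25)) = Add(80, -25) = 55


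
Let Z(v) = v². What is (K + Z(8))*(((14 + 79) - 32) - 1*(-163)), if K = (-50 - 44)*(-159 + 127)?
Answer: 688128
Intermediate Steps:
K = 3008 (K = -94*(-32) = 3008)
(K + Z(8))*(((14 + 79) - 32) - 1*(-163)) = (3008 + 8²)*(((14 + 79) - 32) - 1*(-163)) = (3008 + 64)*((93 - 32) + 163) = 3072*(61 + 163) = 3072*224 = 688128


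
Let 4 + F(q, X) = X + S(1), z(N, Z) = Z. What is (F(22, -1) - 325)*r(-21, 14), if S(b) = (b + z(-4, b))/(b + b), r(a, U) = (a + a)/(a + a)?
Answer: -329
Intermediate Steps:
r(a, U) = 1 (r(a, U) = (2*a)/((2*a)) = (2*a)*(1/(2*a)) = 1)
S(b) = 1 (S(b) = (b + b)/(b + b) = (2*b)/((2*b)) = (2*b)*(1/(2*b)) = 1)
F(q, X) = -3 + X (F(q, X) = -4 + (X + 1) = -4 + (1 + X) = -3 + X)
(F(22, -1) - 325)*r(-21, 14) = ((-3 - 1) - 325)*1 = (-4 - 325)*1 = -329*1 = -329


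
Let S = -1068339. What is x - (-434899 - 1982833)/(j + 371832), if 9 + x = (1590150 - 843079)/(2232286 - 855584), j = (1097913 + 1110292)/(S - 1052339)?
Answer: -2122423773600156285/1085575968515207482 ≈ -1.9551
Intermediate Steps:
j = -2208205/2120678 (j = (1097913 + 1110292)/(-1068339 - 1052339) = 2208205/(-2120678) = 2208205*(-1/2120678) = -2208205/2120678 ≈ -1.0413)
x = -11643247/1376702 (x = -9 + (1590150 - 843079)/(2232286 - 855584) = -9 + 747071/1376702 = -11643247/1376702 ≈ -8.4574)
x - (-434899 - 1982833)/(j + 371832) = -11643247/1376702 - (-434899 - 1982833)/(-2208205/2120678 + 371832) = -11643247/1376702 - (-2417732)/788533733891/2120678 = -11643247/1376702 - (-2417732)*2120678/788533733891 = -11643247/1376702 - 1*(-5127231062296/788533733891) = -11643247/1376702 + 5127231062296/788533733891 = -2122423773600156285/1085575968515207482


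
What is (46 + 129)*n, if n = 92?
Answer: 16100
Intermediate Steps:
(46 + 129)*n = (46 + 129)*92 = 175*92 = 16100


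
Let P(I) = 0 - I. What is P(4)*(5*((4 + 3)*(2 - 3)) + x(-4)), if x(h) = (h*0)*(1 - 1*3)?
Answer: 140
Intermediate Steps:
x(h) = 0 (x(h) = 0*(1 - 3) = 0*(-2) = 0)
P(I) = -I
P(4)*(5*((4 + 3)*(2 - 3)) + x(-4)) = (-1*4)*(5*((4 + 3)*(2 - 3)) + 0) = -4*(5*(7*(-1)) + 0) = -4*(5*(-7) + 0) = -4*(-35 + 0) = -4*(-35) = 140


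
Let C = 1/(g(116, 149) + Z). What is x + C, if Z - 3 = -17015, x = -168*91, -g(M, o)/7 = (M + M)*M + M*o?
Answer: -4989758593/326384 ≈ -15288.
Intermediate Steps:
g(M, o) = -14*M² - 7*M*o (g(M, o) = -7*((M + M)*M + M*o) = -7*((2*M)*M + M*o) = -7*(2*M² + M*o) = -14*M² - 7*M*o)
x = -15288
Z = -17012 (Z = 3 - 17015 = -17012)
C = -1/326384 (C = 1/(-7*116*(149 + 2*116) - 17012) = 1/(-7*116*(149 + 232) - 17012) = 1/(-7*116*381 - 17012) = 1/(-309372 - 17012) = 1/(-326384) = -1/326384 ≈ -3.0639e-6)
x + C = -15288 - 1/326384 = -4989758593/326384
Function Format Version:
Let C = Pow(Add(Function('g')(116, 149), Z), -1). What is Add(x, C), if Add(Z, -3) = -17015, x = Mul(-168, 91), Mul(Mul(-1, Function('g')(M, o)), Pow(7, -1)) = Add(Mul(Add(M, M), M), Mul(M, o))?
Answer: Rational(-4989758593, 326384) ≈ -15288.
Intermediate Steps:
Function('g')(M, o) = Add(Mul(-14, Pow(M, 2)), Mul(-7, M, o)) (Function('g')(M, o) = Mul(-7, Add(Mul(Add(M, M), M), Mul(M, o))) = Mul(-7, Add(Mul(Mul(2, M), M), Mul(M, o))) = Mul(-7, Add(Mul(2, Pow(M, 2)), Mul(M, o))) = Add(Mul(-14, Pow(M, 2)), Mul(-7, M, o)))
x = -15288
Z = -17012 (Z = Add(3, -17015) = -17012)
C = Rational(-1, 326384) (C = Pow(Add(Mul(-7, 116, Add(149, Mul(2, 116))), -17012), -1) = Pow(Add(Mul(-7, 116, Add(149, 232)), -17012), -1) = Pow(Add(Mul(-7, 116, 381), -17012), -1) = Pow(Add(-309372, -17012), -1) = Pow(-326384, -1) = Rational(-1, 326384) ≈ -3.0639e-6)
Add(x, C) = Add(-15288, Rational(-1, 326384)) = Rational(-4989758593, 326384)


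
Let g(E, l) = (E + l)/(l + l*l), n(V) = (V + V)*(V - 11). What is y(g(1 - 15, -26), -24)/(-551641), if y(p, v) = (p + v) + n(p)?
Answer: 95908/2330683225 ≈ 4.1150e-5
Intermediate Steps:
n(V) = 2*V*(-11 + V) (n(V) = (2*V)*(-11 + V) = 2*V*(-11 + V))
g(E, l) = (E + l)/(l + l²)
y(p, v) = p + v + 2*p*(-11 + p) (y(p, v) = (p + v) + 2*p*(-11 + p) = p + v + 2*p*(-11 + p))
y(g(1 - 15, -26), -24)/(-551641) = (((1 - 15) - 26)/((-26)*(1 - 26)) - 24 + 2*(((1 - 15) - 26)/((-26)*(1 - 26)))*(-11 + ((1 - 15) - 26)/((-26)*(1 - 26))))/(-551641) = (-1/26*(-14 - 26)/(-25) - 24 + 2*(-1/26*(-14 - 26)/(-25))*(-11 - 1/26*(-14 - 26)/(-25)))*(-1/551641) = (-1/26*(-1/25)*(-40) - 24 + 2*(-1/26*(-1/25)*(-40))*(-11 - 1/26*(-1/25)*(-40)))*(-1/551641) = (-4/65 - 24 + 2*(-4/65)*(-11 - 4/65))*(-1/551641) = (-4/65 - 24 + 2*(-4/65)*(-719/65))*(-1/551641) = (-4/65 - 24 + 5752/4225)*(-1/551641) = -95908/4225*(-1/551641) = 95908/2330683225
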